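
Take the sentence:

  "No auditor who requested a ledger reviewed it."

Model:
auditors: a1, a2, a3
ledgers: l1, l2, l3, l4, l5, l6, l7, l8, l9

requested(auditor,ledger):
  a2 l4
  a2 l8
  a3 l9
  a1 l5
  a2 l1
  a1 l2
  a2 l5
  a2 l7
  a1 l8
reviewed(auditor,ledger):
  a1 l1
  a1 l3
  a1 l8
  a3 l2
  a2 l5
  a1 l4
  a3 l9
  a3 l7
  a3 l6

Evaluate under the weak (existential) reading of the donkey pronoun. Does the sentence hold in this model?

"it" takes "a ledger" as antecedent — a donkey pronoun bound across the clause boundary.
Truth condition: for no (a,l) with requested(a,l) does reviewed(a,l) hold.
Restrictor pairs — does the scope hold? (a1,l2):fails  (a1,l5):fails  (a1,l8):holds  (a2,l1):fails  (a2,l4):fails  (a2,l5):holds  (a2,l7):fails  (a2,l8):fails  (a3,l9):holds
Scope holds for 3 pair(s), so the sentence is false.

False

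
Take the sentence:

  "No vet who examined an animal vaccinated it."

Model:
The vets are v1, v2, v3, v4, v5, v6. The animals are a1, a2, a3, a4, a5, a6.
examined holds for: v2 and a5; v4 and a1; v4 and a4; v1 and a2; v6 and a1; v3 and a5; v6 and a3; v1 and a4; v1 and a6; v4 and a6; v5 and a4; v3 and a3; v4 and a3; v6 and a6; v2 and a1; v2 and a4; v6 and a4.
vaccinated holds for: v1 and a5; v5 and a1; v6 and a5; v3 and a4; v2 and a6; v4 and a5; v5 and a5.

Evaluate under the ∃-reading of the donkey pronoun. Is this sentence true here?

"it" takes "an animal" as antecedent — a donkey pronoun bound across the clause boundary.
Truth condition: for no (v,a) with examined(v,a) does vaccinated(v,a) hold.
Restrictor pairs — does the scope hold? (v1,a2):fails  (v1,a4):fails  (v1,a6):fails  (v2,a1):fails  (v2,a4):fails  (v2,a5):fails  (v3,a3):fails  (v3,a5):fails  (v4,a1):fails  (v4,a3):fails  (v4,a4):fails  (v4,a6):fails  (v5,a4):fails  (v6,a1):fails  (v6,a3):fails  (v6,a4):fails  (v6,a6):fails
Scope holds for no restrictor pair, so the sentence is true.

True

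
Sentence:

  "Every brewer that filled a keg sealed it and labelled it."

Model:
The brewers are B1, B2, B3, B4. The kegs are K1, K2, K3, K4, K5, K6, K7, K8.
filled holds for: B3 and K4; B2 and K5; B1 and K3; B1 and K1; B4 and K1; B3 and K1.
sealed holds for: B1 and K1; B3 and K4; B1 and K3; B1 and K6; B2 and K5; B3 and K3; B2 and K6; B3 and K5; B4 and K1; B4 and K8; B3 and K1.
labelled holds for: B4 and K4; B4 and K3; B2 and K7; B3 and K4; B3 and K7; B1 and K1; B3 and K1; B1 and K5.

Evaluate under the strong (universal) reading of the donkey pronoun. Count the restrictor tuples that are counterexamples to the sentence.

3

"it" takes "a keg" as antecedent — a donkey pronoun bound across the clause boundary.
Strong reading: for every (b,k) with filled(b,k), sealed(b,k) ∧ labelled(b,k).
Restrictor pairs: (B1,K1) ✓  (B1,K3) ✗  (B2,K5) ✗  (B3,K1) ✓  (B3,K4) ✓  (B4,K1) ✗
Counterexamples (restrictor pairs failing the scope): 3.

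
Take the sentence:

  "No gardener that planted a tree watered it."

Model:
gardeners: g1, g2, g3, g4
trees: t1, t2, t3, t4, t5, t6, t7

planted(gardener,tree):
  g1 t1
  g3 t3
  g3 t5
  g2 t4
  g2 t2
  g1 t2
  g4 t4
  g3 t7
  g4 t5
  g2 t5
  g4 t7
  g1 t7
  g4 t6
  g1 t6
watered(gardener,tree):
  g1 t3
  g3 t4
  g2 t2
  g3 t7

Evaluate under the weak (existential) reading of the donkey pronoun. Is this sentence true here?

"it" takes "a tree" as antecedent — a donkey pronoun bound across the clause boundary.
Truth condition: for no (g,t) with planted(g,t) does watered(g,t) hold.
Restrictor pairs — does the scope hold? (g1,t1):fails  (g1,t2):fails  (g1,t6):fails  (g1,t7):fails  (g2,t2):holds  (g2,t4):fails  (g2,t5):fails  (g3,t3):fails  (g3,t5):fails  (g3,t7):holds  (g4,t4):fails  (g4,t5):fails  (g4,t6):fails  (g4,t7):fails
Scope holds for 2 pair(s), so the sentence is false.

False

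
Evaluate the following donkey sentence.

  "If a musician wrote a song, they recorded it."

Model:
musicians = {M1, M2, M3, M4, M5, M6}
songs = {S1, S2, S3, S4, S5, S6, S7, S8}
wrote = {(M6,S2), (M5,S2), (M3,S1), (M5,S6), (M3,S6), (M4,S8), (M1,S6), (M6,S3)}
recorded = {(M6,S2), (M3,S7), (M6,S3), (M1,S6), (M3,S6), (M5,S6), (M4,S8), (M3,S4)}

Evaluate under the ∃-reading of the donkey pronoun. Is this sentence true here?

"it" takes "a song" as antecedent — a donkey pronoun bound across the clause boundary.
Weak reading: every musician m with some wrote-song has at least one wrote-song s such that recorded(m,s).
Per musician: M1:✓  M3:✓  M4:✓  M5:✓  M6:✓
Every musician in the restrictor has a witness.

True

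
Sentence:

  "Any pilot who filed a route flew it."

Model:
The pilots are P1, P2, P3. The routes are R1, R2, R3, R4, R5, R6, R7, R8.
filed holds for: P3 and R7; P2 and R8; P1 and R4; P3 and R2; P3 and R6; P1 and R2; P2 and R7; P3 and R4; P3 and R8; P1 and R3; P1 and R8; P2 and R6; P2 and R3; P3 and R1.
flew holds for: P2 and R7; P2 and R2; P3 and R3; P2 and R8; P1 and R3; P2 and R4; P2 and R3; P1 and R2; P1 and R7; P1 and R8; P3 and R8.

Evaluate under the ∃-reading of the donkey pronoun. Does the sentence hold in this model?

"it" takes "a route" as antecedent — a donkey pronoun bound across the clause boundary.
Weak reading: every pilot p with some filed-route has at least one filed-route r such that flew(p,r).
Per pilot: P1:✓  P2:✓  P3:✓
Every pilot in the restrictor has a witness.

True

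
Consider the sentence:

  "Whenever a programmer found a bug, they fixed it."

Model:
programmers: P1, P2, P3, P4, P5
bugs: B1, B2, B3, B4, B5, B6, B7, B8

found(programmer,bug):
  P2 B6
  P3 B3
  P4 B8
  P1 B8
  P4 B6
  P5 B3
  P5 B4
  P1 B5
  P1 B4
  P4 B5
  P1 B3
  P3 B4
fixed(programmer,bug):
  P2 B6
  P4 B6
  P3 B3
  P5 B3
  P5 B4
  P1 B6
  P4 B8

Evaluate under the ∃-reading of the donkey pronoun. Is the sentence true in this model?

"it" takes "a bug" as antecedent — a donkey pronoun bound across the clause boundary.
Weak reading: every programmer p with some found-bug has at least one found-bug b such that fixed(p,b).
Per programmer: P1:✗  P2:✓  P3:✓  P4:✓  P5:✓
P1 has no witness among its found-bugs.

False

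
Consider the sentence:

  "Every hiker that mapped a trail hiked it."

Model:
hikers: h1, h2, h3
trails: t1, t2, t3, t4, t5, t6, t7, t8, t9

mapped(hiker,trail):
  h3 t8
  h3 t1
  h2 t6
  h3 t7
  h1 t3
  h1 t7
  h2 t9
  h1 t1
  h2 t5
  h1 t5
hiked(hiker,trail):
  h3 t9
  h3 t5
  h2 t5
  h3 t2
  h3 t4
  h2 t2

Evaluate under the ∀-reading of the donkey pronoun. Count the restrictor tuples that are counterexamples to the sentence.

9

"it" takes "a trail" as antecedent — a donkey pronoun bound across the clause boundary.
Strong reading: for every (h,t) with mapped(h,t), hiked(h,t).
Restrictor pairs: (h1,t1) ✗  (h1,t3) ✗  (h1,t5) ✗  (h1,t7) ✗  (h2,t5) ✓  (h2,t6) ✗  (h2,t9) ✗  (h3,t1) ✗  (h3,t7) ✗  (h3,t8) ✗
Counterexamples (restrictor pairs failing the scope): 9.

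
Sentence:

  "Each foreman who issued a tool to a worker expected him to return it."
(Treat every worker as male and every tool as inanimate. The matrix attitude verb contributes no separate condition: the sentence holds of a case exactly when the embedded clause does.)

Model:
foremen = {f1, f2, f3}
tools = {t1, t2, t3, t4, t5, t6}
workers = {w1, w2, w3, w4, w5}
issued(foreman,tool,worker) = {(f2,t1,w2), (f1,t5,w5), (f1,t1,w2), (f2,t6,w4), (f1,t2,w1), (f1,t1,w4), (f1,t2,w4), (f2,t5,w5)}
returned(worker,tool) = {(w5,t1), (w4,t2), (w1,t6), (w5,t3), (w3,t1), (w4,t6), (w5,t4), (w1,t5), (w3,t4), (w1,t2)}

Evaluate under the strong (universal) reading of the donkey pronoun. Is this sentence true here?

"him" takes "a worker" as antecedent and "it" takes "a tool"; both are donkey pronouns co-varying with the restrictor.
Strong reading: for every (f,t,w) with issued(f,t,w), returned(w,t).
Restrictor triples: (f1,t1,w2)→returned(w2,t1) ✗  (f1,t1,w4)→returned(w4,t1) ✗  (f1,t2,w1)→returned(w1,t2) ✓  (f1,t2,w4)→returned(w4,t2) ✓  (f1,t5,w5)→returned(w5,t5) ✗  (f2,t1,w2)→returned(w2,t1) ✗  (f2,t5,w5)→returned(w5,t5) ✗  (f2,t6,w4)→returned(w4,t6) ✓
Counterexample: (f1,t1,w2) — returned(w2,t1) does not hold.

False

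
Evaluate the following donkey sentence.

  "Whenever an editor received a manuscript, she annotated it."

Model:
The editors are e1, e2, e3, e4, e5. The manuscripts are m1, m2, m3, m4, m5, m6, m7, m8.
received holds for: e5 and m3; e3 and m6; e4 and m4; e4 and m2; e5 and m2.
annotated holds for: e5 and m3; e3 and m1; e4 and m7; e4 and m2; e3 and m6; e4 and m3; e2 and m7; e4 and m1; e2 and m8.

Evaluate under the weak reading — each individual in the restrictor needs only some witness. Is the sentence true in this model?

True

"it" takes "a manuscript" as antecedent — a donkey pronoun bound across the clause boundary.
Weak reading: every editor e with some received-manuscript has at least one received-manuscript m such that annotated(e,m).
Per editor: e3:✓  e4:✓  e5:✓
Every editor in the restrictor has a witness.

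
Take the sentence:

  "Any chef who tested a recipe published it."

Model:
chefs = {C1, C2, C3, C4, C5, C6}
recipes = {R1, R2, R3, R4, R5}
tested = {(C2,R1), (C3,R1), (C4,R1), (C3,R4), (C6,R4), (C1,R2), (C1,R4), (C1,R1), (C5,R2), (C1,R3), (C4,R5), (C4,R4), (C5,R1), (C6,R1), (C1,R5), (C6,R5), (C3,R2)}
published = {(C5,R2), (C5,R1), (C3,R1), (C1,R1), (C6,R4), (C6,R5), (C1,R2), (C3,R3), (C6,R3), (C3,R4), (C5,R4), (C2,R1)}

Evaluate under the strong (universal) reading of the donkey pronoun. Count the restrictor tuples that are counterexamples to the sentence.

8

"it" takes "a recipe" as antecedent — a donkey pronoun bound across the clause boundary.
Strong reading: for every (c,r) with tested(c,r), published(c,r).
Restrictor pairs: (C1,R1) ✓  (C1,R2) ✓  (C1,R3) ✗  (C1,R4) ✗  (C1,R5) ✗  (C2,R1) ✓  (C3,R1) ✓  (C3,R2) ✗  (C3,R4) ✓  (C4,R1) ✗  (C4,R4) ✗  (C4,R5) ✗  (C5,R1) ✓  (C5,R2) ✓  (C6,R1) ✗  (C6,R4) ✓  (C6,R5) ✓
Counterexamples (restrictor pairs failing the scope): 8.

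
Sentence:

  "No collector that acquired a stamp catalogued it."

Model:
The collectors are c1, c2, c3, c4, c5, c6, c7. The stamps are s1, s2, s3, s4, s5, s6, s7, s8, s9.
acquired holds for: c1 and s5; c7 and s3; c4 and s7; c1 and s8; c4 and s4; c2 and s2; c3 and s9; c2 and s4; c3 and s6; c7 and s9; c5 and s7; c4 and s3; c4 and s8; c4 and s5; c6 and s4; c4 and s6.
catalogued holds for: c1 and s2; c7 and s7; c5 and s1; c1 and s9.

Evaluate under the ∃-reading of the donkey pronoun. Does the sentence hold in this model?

True

"it" takes "a stamp" as antecedent — a donkey pronoun bound across the clause boundary.
Truth condition: for no (c,s) with acquired(c,s) does catalogued(c,s) hold.
Restrictor pairs — does the scope hold? (c1,s5):fails  (c1,s8):fails  (c2,s2):fails  (c2,s4):fails  (c3,s6):fails  (c3,s9):fails  (c4,s3):fails  (c4,s4):fails  (c4,s5):fails  (c4,s6):fails  (c4,s7):fails  (c4,s8):fails  (c5,s7):fails  (c6,s4):fails  (c7,s3):fails  (c7,s9):fails
Scope holds for no restrictor pair, so the sentence is true.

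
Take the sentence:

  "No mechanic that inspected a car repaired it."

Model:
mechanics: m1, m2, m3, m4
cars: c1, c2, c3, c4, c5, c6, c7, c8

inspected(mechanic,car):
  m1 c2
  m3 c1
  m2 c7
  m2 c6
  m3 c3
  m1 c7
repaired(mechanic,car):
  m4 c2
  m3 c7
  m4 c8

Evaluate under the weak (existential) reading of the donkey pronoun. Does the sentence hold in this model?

True

"it" takes "a car" as antecedent — a donkey pronoun bound across the clause boundary.
Truth condition: for no (m,c) with inspected(m,c) does repaired(m,c) hold.
Restrictor pairs — does the scope hold? (m1,c2):fails  (m1,c7):fails  (m2,c6):fails  (m2,c7):fails  (m3,c1):fails  (m3,c3):fails
Scope holds for no restrictor pair, so the sentence is true.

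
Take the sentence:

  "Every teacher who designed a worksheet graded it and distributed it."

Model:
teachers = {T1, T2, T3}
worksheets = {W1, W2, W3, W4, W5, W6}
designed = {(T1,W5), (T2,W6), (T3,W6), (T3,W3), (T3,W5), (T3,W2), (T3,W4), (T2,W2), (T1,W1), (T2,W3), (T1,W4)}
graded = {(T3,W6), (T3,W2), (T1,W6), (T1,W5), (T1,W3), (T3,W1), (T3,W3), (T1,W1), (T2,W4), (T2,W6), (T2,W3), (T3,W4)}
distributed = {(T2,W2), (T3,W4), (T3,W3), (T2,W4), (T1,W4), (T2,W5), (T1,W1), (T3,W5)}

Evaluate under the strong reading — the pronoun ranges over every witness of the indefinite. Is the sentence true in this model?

False

"it" takes "a worksheet" as antecedent — a donkey pronoun bound across the clause boundary.
Strong reading: for every (t,w) with designed(t,w), graded(t,w) ∧ distributed(t,w).
Restrictor pairs: (T1,W1) ✓  (T1,W4) ✗  (T1,W5) ✗  (T2,W2) ✗  (T2,W3) ✗  (T2,W6) ✗  (T3,W2) ✗  (T3,W3) ✓  (T3,W4) ✓  (T3,W5) ✗  (T3,W6) ✗
Counterexample: (T1,W4) is in designed but fails the scope.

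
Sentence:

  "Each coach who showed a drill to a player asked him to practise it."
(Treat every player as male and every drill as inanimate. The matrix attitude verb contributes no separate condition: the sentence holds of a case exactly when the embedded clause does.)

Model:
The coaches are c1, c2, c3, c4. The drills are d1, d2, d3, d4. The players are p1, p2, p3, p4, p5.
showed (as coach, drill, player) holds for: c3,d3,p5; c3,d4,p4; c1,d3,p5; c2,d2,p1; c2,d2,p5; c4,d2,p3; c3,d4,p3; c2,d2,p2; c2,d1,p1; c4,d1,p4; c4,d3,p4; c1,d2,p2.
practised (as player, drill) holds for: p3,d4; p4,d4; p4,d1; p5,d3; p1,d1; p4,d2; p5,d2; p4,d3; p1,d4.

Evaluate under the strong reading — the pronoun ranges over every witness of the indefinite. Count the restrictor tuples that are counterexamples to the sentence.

"him" takes "a player" as antecedent and "it" takes "a drill"; both are donkey pronouns co-varying with the restrictor.
Strong reading: for every (c,d,p) with showed(c,d,p), practised(p,d).
Restrictor triples: (c1,d2,p2)→practised(p2,d2) ✗  (c1,d3,p5)→practised(p5,d3) ✓  (c2,d1,p1)→practised(p1,d1) ✓  (c2,d2,p1)→practised(p1,d2) ✗  (c2,d2,p2)→practised(p2,d2) ✗  (c2,d2,p5)→practised(p5,d2) ✓  (c3,d3,p5)→practised(p5,d3) ✓  (c3,d4,p3)→practised(p3,d4) ✓  (c3,d4,p4)→practised(p4,d4) ✓  (c4,d1,p4)→practised(p4,d1) ✓  (c4,d2,p3)→practised(p3,d2) ✗  (c4,d3,p4)→practised(p4,d3) ✓
Counterexamples (restrictor triples failing the scope): 4.

4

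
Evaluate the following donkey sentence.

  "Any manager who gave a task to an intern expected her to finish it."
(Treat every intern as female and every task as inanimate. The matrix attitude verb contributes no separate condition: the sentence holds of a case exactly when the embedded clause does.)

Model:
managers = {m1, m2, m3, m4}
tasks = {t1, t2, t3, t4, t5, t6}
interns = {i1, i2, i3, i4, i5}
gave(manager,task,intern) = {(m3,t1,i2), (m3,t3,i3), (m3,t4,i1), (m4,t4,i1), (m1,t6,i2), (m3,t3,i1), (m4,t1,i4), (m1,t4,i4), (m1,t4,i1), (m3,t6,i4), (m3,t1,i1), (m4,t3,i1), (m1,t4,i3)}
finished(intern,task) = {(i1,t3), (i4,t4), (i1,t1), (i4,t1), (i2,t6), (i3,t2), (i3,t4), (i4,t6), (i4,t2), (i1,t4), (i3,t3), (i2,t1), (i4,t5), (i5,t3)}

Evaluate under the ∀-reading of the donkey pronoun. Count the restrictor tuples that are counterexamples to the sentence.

0

"her" takes "an intern" as antecedent and "it" takes "a task"; both are donkey pronouns co-varying with the restrictor.
Strong reading: for every (m,t,i) with gave(m,t,i), finished(i,t).
Restrictor triples: (m1,t4,i1)→finished(i1,t4) ✓  (m1,t4,i3)→finished(i3,t4) ✓  (m1,t4,i4)→finished(i4,t4) ✓  (m1,t6,i2)→finished(i2,t6) ✓  (m3,t1,i1)→finished(i1,t1) ✓  (m3,t1,i2)→finished(i2,t1) ✓  (m3,t3,i1)→finished(i1,t3) ✓  (m3,t3,i3)→finished(i3,t3) ✓  (m3,t4,i1)→finished(i1,t4) ✓  (m3,t6,i4)→finished(i4,t6) ✓  (m4,t1,i4)→finished(i4,t1) ✓  (m4,t3,i1)→finished(i1,t3) ✓  (m4,t4,i1)→finished(i1,t4) ✓
Counterexamples (restrictor triples failing the scope): 0.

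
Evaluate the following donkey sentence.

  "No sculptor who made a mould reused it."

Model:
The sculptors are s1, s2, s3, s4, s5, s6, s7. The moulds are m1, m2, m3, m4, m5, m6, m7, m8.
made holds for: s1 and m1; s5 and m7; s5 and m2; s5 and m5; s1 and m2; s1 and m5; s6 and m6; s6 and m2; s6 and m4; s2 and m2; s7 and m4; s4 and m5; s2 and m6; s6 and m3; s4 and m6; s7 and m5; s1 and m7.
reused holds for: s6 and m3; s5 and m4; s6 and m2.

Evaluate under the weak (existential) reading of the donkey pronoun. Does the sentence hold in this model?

False

"it" takes "a mould" as antecedent — a donkey pronoun bound across the clause boundary.
Truth condition: for no (s,m) with made(s,m) does reused(s,m) hold.
Restrictor pairs — does the scope hold? (s1,m1):fails  (s1,m2):fails  (s1,m5):fails  (s1,m7):fails  (s2,m2):fails  (s2,m6):fails  (s4,m5):fails  (s4,m6):fails  (s5,m2):fails  (s5,m5):fails  (s5,m7):fails  (s6,m2):holds  (s6,m3):holds  (s6,m4):fails  (s6,m6):fails  (s7,m4):fails  (s7,m5):fails
Scope holds for 2 pair(s), so the sentence is false.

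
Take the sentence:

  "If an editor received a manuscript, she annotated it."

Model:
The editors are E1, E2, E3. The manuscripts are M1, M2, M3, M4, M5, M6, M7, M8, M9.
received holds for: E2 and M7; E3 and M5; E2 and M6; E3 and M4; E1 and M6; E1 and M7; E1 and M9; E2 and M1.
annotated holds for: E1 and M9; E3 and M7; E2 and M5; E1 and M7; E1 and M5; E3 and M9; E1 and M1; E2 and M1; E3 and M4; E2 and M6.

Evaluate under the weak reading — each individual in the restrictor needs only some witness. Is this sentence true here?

True

"it" takes "a manuscript" as antecedent — a donkey pronoun bound across the clause boundary.
Weak reading: every editor e with some received-manuscript has at least one received-manuscript m such that annotated(e,m).
Per editor: E1:✓  E2:✓  E3:✓
Every editor in the restrictor has a witness.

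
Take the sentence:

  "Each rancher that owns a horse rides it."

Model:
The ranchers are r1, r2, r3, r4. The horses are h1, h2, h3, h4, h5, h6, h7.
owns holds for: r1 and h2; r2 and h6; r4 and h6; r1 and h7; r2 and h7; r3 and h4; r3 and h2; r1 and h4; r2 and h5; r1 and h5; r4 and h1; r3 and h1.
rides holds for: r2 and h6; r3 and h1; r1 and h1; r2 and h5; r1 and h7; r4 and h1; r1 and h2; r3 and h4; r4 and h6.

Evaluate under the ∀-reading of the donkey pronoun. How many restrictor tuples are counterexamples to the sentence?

"it" takes "a horse" as antecedent — a donkey pronoun bound across the clause boundary.
Strong reading: for every (r,h) with owns(r,h), rides(r,h).
Restrictor pairs: (r1,h2) ✓  (r1,h4) ✗  (r1,h5) ✗  (r1,h7) ✓  (r2,h5) ✓  (r2,h6) ✓  (r2,h7) ✗  (r3,h1) ✓  (r3,h2) ✗  (r3,h4) ✓  (r4,h1) ✓  (r4,h6) ✓
Counterexamples (restrictor pairs failing the scope): 4.

4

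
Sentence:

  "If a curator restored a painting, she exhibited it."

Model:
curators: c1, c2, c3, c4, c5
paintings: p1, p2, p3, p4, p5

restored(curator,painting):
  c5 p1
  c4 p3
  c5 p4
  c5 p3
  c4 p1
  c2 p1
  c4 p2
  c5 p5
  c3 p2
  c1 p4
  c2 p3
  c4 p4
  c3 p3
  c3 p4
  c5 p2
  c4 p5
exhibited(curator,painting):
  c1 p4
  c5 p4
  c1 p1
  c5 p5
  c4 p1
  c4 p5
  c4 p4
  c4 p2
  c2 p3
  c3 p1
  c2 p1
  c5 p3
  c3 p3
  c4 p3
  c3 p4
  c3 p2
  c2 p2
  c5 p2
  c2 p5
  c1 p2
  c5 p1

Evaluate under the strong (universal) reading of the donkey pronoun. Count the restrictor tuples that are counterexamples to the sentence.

"it" takes "a painting" as antecedent — a donkey pronoun bound across the clause boundary.
Strong reading: for every (c,p) with restored(c,p), exhibited(c,p).
Restrictor pairs: (c1,p4) ✓  (c2,p1) ✓  (c2,p3) ✓  (c3,p2) ✓  (c3,p3) ✓  (c3,p4) ✓  (c4,p1) ✓  (c4,p2) ✓  (c4,p3) ✓  (c4,p4) ✓  (c4,p5) ✓  (c5,p1) ✓  (c5,p2) ✓  (c5,p3) ✓  (c5,p4) ✓  (c5,p5) ✓
Counterexamples (restrictor pairs failing the scope): 0.

0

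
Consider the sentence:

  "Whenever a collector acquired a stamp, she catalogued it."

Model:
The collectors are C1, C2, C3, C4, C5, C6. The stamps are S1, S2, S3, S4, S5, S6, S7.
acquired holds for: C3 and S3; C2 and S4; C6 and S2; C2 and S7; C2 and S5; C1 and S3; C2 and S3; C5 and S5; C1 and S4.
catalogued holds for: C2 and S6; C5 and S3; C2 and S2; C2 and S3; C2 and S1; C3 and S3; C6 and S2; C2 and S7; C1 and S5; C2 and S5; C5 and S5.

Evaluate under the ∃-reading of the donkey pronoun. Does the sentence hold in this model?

"it" takes "a stamp" as antecedent — a donkey pronoun bound across the clause boundary.
Weak reading: every collector c with some acquired-stamp has at least one acquired-stamp s such that catalogued(c,s).
Per collector: C1:✗  C2:✓  C3:✓  C5:✓  C6:✓
C1 has no witness among its acquired-stamps.

False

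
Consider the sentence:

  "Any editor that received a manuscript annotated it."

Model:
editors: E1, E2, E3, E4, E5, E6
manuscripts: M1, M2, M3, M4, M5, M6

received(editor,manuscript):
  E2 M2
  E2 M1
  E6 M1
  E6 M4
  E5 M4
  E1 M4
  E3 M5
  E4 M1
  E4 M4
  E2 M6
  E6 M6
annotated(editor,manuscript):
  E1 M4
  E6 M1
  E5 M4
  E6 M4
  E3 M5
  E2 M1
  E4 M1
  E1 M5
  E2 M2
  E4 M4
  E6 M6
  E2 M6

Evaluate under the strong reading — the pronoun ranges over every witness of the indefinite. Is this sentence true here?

"it" takes "a manuscript" as antecedent — a donkey pronoun bound across the clause boundary.
Strong reading: for every (e,m) with received(e,m), annotated(e,m).
Restrictor pairs: (E1,M4) ✓  (E2,M1) ✓  (E2,M2) ✓  (E2,M6) ✓  (E3,M5) ✓  (E4,M1) ✓  (E4,M4) ✓  (E5,M4) ✓  (E6,M1) ✓  (E6,M4) ✓  (E6,M6) ✓
Every restrictor pair satisfies the scope.

True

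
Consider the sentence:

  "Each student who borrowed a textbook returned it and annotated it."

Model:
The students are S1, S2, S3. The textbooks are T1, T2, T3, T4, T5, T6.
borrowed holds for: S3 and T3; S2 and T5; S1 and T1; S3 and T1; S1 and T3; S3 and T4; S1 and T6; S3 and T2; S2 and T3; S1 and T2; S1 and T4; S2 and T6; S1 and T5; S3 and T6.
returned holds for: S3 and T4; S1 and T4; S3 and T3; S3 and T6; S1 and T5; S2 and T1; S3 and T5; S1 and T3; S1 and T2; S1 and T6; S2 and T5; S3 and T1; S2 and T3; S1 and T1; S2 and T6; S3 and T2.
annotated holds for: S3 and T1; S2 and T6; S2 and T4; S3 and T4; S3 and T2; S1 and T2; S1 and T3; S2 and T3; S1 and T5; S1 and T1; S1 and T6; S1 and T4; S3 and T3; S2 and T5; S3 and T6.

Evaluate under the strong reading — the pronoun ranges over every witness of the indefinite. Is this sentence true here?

"it" takes "a textbook" as antecedent — a donkey pronoun bound across the clause boundary.
Strong reading: for every (s,t) with borrowed(s,t), returned(s,t) ∧ annotated(s,t).
Restrictor pairs: (S1,T1) ✓  (S1,T2) ✓  (S1,T3) ✓  (S1,T4) ✓  (S1,T5) ✓  (S1,T6) ✓  (S2,T3) ✓  (S2,T5) ✓  (S2,T6) ✓  (S3,T1) ✓  (S3,T2) ✓  (S3,T3) ✓  (S3,T4) ✓  (S3,T6) ✓
Every restrictor pair satisfies the scope.

True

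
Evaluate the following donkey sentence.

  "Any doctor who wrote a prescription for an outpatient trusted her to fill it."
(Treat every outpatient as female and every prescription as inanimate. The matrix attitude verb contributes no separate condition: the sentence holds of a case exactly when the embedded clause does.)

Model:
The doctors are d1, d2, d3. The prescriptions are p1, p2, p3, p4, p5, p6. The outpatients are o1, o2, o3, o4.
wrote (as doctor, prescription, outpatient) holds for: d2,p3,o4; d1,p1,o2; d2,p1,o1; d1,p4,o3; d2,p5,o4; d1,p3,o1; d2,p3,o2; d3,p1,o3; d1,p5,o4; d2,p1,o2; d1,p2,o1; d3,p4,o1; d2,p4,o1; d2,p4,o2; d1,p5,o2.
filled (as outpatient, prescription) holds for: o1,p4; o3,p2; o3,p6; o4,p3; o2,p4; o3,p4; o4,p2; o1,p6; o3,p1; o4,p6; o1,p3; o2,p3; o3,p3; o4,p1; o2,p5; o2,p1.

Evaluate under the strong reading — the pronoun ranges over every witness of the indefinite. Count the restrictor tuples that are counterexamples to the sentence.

4

"her" takes "an outpatient" as antecedent and "it" takes "a prescription"; both are donkey pronouns co-varying with the restrictor.
Strong reading: for every (d,p,o) with wrote(d,p,o), filled(o,p).
Restrictor triples: (d1,p1,o2)→filled(o2,p1) ✓  (d1,p2,o1)→filled(o1,p2) ✗  (d1,p3,o1)→filled(o1,p3) ✓  (d1,p4,o3)→filled(o3,p4) ✓  (d1,p5,o2)→filled(o2,p5) ✓  (d1,p5,o4)→filled(o4,p5) ✗  (d2,p1,o1)→filled(o1,p1) ✗  (d2,p1,o2)→filled(o2,p1) ✓  (d2,p3,o2)→filled(o2,p3) ✓  (d2,p3,o4)→filled(o4,p3) ✓  (d2,p4,o1)→filled(o1,p4) ✓  (d2,p4,o2)→filled(o2,p4) ✓  (d2,p5,o4)→filled(o4,p5) ✗  (d3,p1,o3)→filled(o3,p1) ✓  (d3,p4,o1)→filled(o1,p4) ✓
Counterexamples (restrictor triples failing the scope): 4.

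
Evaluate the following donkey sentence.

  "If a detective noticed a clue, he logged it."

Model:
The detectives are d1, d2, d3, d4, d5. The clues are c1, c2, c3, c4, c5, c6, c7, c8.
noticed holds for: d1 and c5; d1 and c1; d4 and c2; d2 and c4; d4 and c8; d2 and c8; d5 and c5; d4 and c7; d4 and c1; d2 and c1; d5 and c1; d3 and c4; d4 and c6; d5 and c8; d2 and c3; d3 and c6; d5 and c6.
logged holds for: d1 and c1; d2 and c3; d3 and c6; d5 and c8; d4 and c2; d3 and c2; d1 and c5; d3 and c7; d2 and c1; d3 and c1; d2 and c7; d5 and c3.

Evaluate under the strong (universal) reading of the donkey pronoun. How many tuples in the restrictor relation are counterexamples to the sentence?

"it" takes "a clue" as antecedent — a donkey pronoun bound across the clause boundary.
Strong reading: for every (d,c) with noticed(d,c), logged(d,c).
Restrictor pairs: (d1,c1) ✓  (d1,c5) ✓  (d2,c1) ✓  (d2,c3) ✓  (d2,c4) ✗  (d2,c8) ✗  (d3,c4) ✗  (d3,c6) ✓  (d4,c1) ✗  (d4,c2) ✓  (d4,c6) ✗  (d4,c7) ✗  (d4,c8) ✗  (d5,c1) ✗  (d5,c5) ✗  (d5,c6) ✗  (d5,c8) ✓
Counterexamples (restrictor pairs failing the scope): 10.

10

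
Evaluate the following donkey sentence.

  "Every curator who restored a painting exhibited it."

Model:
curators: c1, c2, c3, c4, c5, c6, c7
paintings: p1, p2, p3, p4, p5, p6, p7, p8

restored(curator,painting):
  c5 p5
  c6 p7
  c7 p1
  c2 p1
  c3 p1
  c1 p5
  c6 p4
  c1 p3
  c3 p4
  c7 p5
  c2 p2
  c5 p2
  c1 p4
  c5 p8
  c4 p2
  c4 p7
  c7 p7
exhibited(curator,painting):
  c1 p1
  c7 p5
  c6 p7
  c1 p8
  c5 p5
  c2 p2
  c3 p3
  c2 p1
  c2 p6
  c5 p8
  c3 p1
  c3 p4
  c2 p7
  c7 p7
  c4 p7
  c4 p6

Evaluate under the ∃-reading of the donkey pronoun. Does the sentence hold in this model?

False

"it" takes "a painting" as antecedent — a donkey pronoun bound across the clause boundary.
Weak reading: every curator c with some restored-painting has at least one restored-painting p such that exhibited(c,p).
Per curator: c1:✗  c2:✓  c3:✓  c4:✓  c5:✓  c6:✓  c7:✓
c1 has no witness among its restored-paintings.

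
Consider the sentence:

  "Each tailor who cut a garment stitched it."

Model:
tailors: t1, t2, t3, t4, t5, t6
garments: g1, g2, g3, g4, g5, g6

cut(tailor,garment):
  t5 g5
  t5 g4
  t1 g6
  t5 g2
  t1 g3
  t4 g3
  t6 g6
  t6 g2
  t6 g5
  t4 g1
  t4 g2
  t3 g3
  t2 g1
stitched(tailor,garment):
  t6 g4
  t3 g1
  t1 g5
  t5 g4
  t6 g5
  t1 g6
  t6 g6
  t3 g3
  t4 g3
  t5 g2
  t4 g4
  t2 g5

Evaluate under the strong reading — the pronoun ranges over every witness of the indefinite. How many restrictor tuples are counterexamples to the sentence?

"it" takes "a garment" as antecedent — a donkey pronoun bound across the clause boundary.
Strong reading: for every (t,g) with cut(t,g), stitched(t,g).
Restrictor pairs: (t1,g3) ✗  (t1,g6) ✓  (t2,g1) ✗  (t3,g3) ✓  (t4,g1) ✗  (t4,g2) ✗  (t4,g3) ✓  (t5,g2) ✓  (t5,g4) ✓  (t5,g5) ✗  (t6,g2) ✗  (t6,g5) ✓  (t6,g6) ✓
Counterexamples (restrictor pairs failing the scope): 6.

6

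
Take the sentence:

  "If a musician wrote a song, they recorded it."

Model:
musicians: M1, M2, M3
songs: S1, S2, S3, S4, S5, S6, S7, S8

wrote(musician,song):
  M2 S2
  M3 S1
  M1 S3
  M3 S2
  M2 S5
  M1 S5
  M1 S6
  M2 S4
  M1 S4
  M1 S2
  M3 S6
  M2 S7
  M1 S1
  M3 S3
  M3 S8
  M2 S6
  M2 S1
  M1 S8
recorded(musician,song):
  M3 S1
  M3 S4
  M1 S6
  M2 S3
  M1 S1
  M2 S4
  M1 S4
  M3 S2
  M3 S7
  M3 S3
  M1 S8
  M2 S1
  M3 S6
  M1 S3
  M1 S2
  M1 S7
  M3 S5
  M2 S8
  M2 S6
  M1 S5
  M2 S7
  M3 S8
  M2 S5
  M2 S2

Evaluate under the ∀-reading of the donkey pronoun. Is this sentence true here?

"it" takes "a song" as antecedent — a donkey pronoun bound across the clause boundary.
Strong reading: for every (m,s) with wrote(m,s), recorded(m,s).
Restrictor pairs: (M1,S1) ✓  (M1,S2) ✓  (M1,S3) ✓  (M1,S4) ✓  (M1,S5) ✓  (M1,S6) ✓  (M1,S8) ✓  (M2,S1) ✓  (M2,S2) ✓  (M2,S4) ✓  (M2,S5) ✓  (M2,S6) ✓  (M2,S7) ✓  (M3,S1) ✓  (M3,S2) ✓  (M3,S3) ✓  (M3,S6) ✓  (M3,S8) ✓
Every restrictor pair satisfies the scope.

True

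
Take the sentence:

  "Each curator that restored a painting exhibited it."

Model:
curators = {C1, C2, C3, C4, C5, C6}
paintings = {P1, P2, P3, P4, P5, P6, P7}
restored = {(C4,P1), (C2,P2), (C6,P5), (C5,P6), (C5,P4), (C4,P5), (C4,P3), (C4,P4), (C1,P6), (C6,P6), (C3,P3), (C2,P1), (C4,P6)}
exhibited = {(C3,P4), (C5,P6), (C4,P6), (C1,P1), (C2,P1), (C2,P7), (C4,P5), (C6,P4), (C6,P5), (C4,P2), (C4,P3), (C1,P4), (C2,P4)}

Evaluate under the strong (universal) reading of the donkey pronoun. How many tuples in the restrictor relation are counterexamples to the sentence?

7

"it" takes "a painting" as antecedent — a donkey pronoun bound across the clause boundary.
Strong reading: for every (c,p) with restored(c,p), exhibited(c,p).
Restrictor pairs: (C1,P6) ✗  (C2,P1) ✓  (C2,P2) ✗  (C3,P3) ✗  (C4,P1) ✗  (C4,P3) ✓  (C4,P4) ✗  (C4,P5) ✓  (C4,P6) ✓  (C5,P4) ✗  (C5,P6) ✓  (C6,P5) ✓  (C6,P6) ✗
Counterexamples (restrictor pairs failing the scope): 7.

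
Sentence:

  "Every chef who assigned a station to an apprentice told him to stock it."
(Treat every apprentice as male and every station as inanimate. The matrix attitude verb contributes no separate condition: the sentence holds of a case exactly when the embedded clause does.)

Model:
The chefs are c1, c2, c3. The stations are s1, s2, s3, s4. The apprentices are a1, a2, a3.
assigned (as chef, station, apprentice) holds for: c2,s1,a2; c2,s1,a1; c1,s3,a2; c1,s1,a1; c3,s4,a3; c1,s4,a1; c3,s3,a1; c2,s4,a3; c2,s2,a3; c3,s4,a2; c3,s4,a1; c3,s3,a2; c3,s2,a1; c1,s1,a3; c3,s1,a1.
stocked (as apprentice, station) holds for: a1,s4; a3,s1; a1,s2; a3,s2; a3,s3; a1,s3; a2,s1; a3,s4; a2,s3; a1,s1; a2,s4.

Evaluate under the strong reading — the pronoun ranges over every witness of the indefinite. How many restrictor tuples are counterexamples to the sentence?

0

"him" takes "an apprentice" as antecedent and "it" takes "a station"; both are donkey pronouns co-varying with the restrictor.
Strong reading: for every (c,s,a) with assigned(c,s,a), stocked(a,s).
Restrictor triples: (c1,s1,a1)→stocked(a1,s1) ✓  (c1,s1,a3)→stocked(a3,s1) ✓  (c1,s3,a2)→stocked(a2,s3) ✓  (c1,s4,a1)→stocked(a1,s4) ✓  (c2,s1,a1)→stocked(a1,s1) ✓  (c2,s1,a2)→stocked(a2,s1) ✓  (c2,s2,a3)→stocked(a3,s2) ✓  (c2,s4,a3)→stocked(a3,s4) ✓  (c3,s1,a1)→stocked(a1,s1) ✓  (c3,s2,a1)→stocked(a1,s2) ✓  (c3,s3,a1)→stocked(a1,s3) ✓  (c3,s3,a2)→stocked(a2,s3) ✓  (c3,s4,a1)→stocked(a1,s4) ✓  (c3,s4,a2)→stocked(a2,s4) ✓  (c3,s4,a3)→stocked(a3,s4) ✓
Counterexamples (restrictor triples failing the scope): 0.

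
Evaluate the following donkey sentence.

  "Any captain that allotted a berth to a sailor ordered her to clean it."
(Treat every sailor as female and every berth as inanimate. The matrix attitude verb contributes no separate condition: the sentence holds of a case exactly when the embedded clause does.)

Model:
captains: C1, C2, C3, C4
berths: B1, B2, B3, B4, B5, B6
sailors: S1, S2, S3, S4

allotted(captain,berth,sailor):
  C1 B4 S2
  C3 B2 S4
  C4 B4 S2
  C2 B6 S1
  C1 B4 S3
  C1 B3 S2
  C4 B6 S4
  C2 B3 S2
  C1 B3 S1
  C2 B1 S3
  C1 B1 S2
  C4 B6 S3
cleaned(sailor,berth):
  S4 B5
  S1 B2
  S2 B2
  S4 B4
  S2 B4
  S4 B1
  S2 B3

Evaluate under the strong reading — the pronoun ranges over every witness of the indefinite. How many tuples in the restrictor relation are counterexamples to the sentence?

8

"her" takes "a sailor" as antecedent and "it" takes "a berth"; both are donkey pronouns co-varying with the restrictor.
Strong reading: for every (c,b,s) with allotted(c,b,s), cleaned(s,b).
Restrictor triples: (C1,B1,S2)→cleaned(S2,B1) ✗  (C1,B3,S1)→cleaned(S1,B3) ✗  (C1,B3,S2)→cleaned(S2,B3) ✓  (C1,B4,S2)→cleaned(S2,B4) ✓  (C1,B4,S3)→cleaned(S3,B4) ✗  (C2,B1,S3)→cleaned(S3,B1) ✗  (C2,B3,S2)→cleaned(S2,B3) ✓  (C2,B6,S1)→cleaned(S1,B6) ✗  (C3,B2,S4)→cleaned(S4,B2) ✗  (C4,B4,S2)→cleaned(S2,B4) ✓  (C4,B6,S3)→cleaned(S3,B6) ✗  (C4,B6,S4)→cleaned(S4,B6) ✗
Counterexamples (restrictor triples failing the scope): 8.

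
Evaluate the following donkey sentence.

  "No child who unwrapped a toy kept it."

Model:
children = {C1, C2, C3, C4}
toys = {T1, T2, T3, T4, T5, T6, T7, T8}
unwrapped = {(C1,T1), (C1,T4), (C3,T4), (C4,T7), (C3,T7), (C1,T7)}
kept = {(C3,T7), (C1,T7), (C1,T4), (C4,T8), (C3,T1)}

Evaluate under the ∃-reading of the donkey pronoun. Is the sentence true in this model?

"it" takes "a toy" as antecedent — a donkey pronoun bound across the clause boundary.
Truth condition: for no (c,t) with unwrapped(c,t) does kept(c,t) hold.
Restrictor pairs — does the scope hold? (C1,T1):fails  (C1,T4):holds  (C1,T7):holds  (C3,T4):fails  (C3,T7):holds  (C4,T7):fails
Scope holds for 3 pair(s), so the sentence is false.

False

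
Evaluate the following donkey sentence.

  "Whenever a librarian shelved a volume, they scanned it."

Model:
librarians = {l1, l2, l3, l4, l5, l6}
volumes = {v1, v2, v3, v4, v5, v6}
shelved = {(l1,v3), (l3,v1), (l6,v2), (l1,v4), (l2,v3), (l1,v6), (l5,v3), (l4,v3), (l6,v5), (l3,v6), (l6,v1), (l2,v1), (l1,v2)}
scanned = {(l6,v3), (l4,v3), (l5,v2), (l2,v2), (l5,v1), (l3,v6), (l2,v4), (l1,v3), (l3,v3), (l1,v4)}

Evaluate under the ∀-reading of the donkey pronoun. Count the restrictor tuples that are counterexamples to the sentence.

"it" takes "a volume" as antecedent — a donkey pronoun bound across the clause boundary.
Strong reading: for every (l,v) with shelved(l,v), scanned(l,v).
Restrictor pairs: (l1,v2) ✗  (l1,v3) ✓  (l1,v4) ✓  (l1,v6) ✗  (l2,v1) ✗  (l2,v3) ✗  (l3,v1) ✗  (l3,v6) ✓  (l4,v3) ✓  (l5,v3) ✗  (l6,v1) ✗  (l6,v2) ✗  (l6,v5) ✗
Counterexamples (restrictor pairs failing the scope): 9.

9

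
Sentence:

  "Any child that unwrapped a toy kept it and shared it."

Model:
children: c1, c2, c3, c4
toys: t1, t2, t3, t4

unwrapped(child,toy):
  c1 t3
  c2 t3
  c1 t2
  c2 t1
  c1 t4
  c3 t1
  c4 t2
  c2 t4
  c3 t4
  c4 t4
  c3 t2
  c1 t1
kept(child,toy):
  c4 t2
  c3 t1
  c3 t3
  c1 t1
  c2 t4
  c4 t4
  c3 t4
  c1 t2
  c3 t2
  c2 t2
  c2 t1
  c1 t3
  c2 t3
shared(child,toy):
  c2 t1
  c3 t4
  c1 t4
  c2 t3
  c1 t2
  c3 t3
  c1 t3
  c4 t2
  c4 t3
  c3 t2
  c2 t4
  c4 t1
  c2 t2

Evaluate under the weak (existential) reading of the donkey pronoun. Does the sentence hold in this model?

"it" takes "a toy" as antecedent — a donkey pronoun bound across the clause boundary.
Weak reading: every child c with some unwrapped-toy has at least one unwrapped-toy t such that kept(c,t) ∧ shared(c,t).
Per child: c1:✓  c2:✓  c3:✓  c4:✓
Every child in the restrictor has a witness.

True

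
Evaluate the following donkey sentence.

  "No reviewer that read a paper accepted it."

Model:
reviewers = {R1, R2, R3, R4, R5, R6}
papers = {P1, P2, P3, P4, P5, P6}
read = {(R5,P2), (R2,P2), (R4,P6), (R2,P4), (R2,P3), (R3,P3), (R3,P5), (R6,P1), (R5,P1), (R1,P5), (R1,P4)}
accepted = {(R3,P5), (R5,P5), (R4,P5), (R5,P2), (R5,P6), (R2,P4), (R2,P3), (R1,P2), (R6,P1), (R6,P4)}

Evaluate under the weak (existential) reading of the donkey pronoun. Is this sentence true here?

False

"it" takes "a paper" as antecedent — a donkey pronoun bound across the clause boundary.
Truth condition: for no (r,p) with read(r,p) does accepted(r,p) hold.
Restrictor pairs — does the scope hold? (R1,P4):fails  (R1,P5):fails  (R2,P2):fails  (R2,P3):holds  (R2,P4):holds  (R3,P3):fails  (R3,P5):holds  (R4,P6):fails  (R5,P1):fails  (R5,P2):holds  (R6,P1):holds
Scope holds for 5 pair(s), so the sentence is false.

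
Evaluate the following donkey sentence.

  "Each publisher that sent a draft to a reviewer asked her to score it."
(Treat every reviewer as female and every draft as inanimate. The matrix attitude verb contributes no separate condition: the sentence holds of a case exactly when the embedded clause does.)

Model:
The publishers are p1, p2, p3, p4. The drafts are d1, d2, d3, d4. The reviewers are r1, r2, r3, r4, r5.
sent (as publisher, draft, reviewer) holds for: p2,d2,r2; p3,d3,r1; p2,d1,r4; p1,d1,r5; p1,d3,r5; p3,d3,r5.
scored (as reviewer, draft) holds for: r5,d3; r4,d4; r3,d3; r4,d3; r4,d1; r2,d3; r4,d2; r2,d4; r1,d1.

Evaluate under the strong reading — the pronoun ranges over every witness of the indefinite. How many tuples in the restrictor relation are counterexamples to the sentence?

3

"her" takes "a reviewer" as antecedent and "it" takes "a draft"; both are donkey pronouns co-varying with the restrictor.
Strong reading: for every (p,d,r) with sent(p,d,r), scored(r,d).
Restrictor triples: (p1,d1,r5)→scored(r5,d1) ✗  (p1,d3,r5)→scored(r5,d3) ✓  (p2,d1,r4)→scored(r4,d1) ✓  (p2,d2,r2)→scored(r2,d2) ✗  (p3,d3,r1)→scored(r1,d3) ✗  (p3,d3,r5)→scored(r5,d3) ✓
Counterexamples (restrictor triples failing the scope): 3.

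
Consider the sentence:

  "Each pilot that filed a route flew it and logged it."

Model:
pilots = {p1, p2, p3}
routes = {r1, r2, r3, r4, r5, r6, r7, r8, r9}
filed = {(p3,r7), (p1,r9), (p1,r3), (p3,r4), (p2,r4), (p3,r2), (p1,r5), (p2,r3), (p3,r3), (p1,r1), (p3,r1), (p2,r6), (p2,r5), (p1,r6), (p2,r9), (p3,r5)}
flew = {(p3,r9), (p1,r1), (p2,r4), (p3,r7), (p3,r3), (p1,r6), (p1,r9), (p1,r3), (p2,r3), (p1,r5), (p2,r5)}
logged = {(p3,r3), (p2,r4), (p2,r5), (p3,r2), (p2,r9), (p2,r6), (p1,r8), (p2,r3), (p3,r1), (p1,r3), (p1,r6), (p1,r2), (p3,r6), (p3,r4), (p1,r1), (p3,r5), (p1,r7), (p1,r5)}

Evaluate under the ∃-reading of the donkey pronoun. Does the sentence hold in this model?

"it" takes "a route" as antecedent — a donkey pronoun bound across the clause boundary.
Weak reading: every pilot p with some filed-route has at least one filed-route r such that flew(p,r) ∧ logged(p,r).
Per pilot: p1:✓  p2:✓  p3:✓
Every pilot in the restrictor has a witness.

True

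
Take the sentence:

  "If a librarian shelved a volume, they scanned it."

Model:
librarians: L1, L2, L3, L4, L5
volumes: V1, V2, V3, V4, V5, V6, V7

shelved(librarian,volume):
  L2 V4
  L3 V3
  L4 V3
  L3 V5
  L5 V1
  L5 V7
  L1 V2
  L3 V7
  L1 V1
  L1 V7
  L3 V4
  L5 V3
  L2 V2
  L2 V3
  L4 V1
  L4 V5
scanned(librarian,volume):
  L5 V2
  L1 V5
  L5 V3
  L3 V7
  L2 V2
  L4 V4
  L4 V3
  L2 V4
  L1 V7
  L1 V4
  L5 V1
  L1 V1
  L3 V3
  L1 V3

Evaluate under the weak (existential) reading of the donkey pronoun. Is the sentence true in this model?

"it" takes "a volume" as antecedent — a donkey pronoun bound across the clause boundary.
Weak reading: every librarian l with some shelved-volume has at least one shelved-volume v such that scanned(l,v).
Per librarian: L1:✓  L2:✓  L3:✓  L4:✓  L5:✓
Every librarian in the restrictor has a witness.

True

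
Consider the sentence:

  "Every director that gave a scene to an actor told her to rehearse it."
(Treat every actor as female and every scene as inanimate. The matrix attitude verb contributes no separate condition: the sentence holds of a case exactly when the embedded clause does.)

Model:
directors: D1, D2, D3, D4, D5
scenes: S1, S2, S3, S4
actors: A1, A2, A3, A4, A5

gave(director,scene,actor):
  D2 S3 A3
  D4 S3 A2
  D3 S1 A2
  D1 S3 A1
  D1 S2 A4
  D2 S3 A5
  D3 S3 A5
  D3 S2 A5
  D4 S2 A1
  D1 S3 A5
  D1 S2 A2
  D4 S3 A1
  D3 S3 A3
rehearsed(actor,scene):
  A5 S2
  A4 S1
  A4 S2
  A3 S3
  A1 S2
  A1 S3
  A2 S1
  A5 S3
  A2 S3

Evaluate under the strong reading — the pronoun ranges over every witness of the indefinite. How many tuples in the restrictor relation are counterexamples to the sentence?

"her" takes "an actor" as antecedent and "it" takes "a scene"; both are donkey pronouns co-varying with the restrictor.
Strong reading: for every (d,s,a) with gave(d,s,a), rehearsed(a,s).
Restrictor triples: (D1,S2,A2)→rehearsed(A2,S2) ✗  (D1,S2,A4)→rehearsed(A4,S2) ✓  (D1,S3,A1)→rehearsed(A1,S3) ✓  (D1,S3,A5)→rehearsed(A5,S3) ✓  (D2,S3,A3)→rehearsed(A3,S3) ✓  (D2,S3,A5)→rehearsed(A5,S3) ✓  (D3,S1,A2)→rehearsed(A2,S1) ✓  (D3,S2,A5)→rehearsed(A5,S2) ✓  (D3,S3,A3)→rehearsed(A3,S3) ✓  (D3,S3,A5)→rehearsed(A5,S3) ✓  (D4,S2,A1)→rehearsed(A1,S2) ✓  (D4,S3,A1)→rehearsed(A1,S3) ✓  (D4,S3,A2)→rehearsed(A2,S3) ✓
Counterexamples (restrictor triples failing the scope): 1.

1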